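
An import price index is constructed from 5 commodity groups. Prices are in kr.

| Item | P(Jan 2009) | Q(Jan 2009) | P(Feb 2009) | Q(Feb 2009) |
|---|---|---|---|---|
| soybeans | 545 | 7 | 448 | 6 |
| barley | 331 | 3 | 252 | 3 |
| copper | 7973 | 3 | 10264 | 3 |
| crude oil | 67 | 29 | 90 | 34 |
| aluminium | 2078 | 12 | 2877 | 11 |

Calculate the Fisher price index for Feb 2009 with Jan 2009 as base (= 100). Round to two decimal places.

Laspeyres component (base-period weights):
ΣP(Feb 2009)Q(Jan 2009) = 448×7 + 252×3 + 10264×3 + 90×29 + 2877×12 = 3136 + 756 + 30792 + 2610 + 34524 = 71818
ΣP(Jan 2009)Q(Jan 2009) = 545×7 + 331×3 + 7973×3 + 67×29 + 2078×12 = 3815 + 993 + 23919 + 1943 + 24936 = 55606
L = 71818 / 55606 × 100 = 129.1551
Paasche component (current-period weights):
ΣP(Feb 2009)Q(Feb 2009) = 448×6 + 252×3 + 10264×3 + 90×34 + 2877×11 = 2688 + 756 + 30792 + 3060 + 31647 = 68943
ΣP(Jan 2009)Q(Feb 2009) = 545×6 + 331×3 + 7973×3 + 67×34 + 2078×11 = 3270 + 993 + 23919 + 2278 + 22858 = 53318
P = 68943 / 53318 × 100 = 129.3053
Fisher = √(L × P) = √(129.1551 × 129.3053) = 129.2302

129.23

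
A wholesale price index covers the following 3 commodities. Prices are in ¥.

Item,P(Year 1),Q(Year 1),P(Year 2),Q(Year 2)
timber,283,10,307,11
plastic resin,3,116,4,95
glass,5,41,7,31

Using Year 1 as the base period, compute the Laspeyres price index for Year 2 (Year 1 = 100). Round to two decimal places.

112.95

Laspeyres price index uses base-period quantities as weights.
ΣP(Year 2)·Q(Year 1) = 307×10 + 4×116 + 7×41 = 3070 + 464 + 287 = 3821
ΣP(Year 1)·Q(Year 1) = 283×10 + 3×116 + 5×41 = 2830 + 348 + 205 = 3383
Index = 3821 / 3383 × 100 = 112.9471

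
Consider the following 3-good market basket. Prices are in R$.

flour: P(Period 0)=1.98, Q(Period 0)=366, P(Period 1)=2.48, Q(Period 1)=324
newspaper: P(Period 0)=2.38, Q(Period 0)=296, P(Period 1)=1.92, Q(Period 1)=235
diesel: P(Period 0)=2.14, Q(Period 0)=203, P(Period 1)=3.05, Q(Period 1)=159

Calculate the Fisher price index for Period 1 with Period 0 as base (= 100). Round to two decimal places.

112.66

Laspeyres component (base-period weights):
ΣP(Period 1)Q(Period 0) = 2.48×366 + 1.92×296 + 3.05×203 = 907.68 + 568.32 + 619.15 = 2095.15
ΣP(Period 0)Q(Period 0) = 1.98×366 + 2.38×296 + 2.14×203 = 724.68 + 704.48 + 434.42 = 1863.58
L = 2095.15 / 1863.58 × 100 = 112.4261
Paasche component (current-period weights):
ΣP(Period 1)Q(Period 1) = 2.48×324 + 1.92×235 + 3.05×159 = 803.52 + 451.2 + 484.95 = 1739.67
ΣP(Period 0)Q(Period 1) = 1.98×324 + 2.38×235 + 2.14×159 = 641.52 + 559.3 + 340.26 = 1541.08
P = 1739.67 / 1541.08 × 100 = 112.8864
Fisher = √(L × P) = √(112.4261 × 112.8864) = 112.6560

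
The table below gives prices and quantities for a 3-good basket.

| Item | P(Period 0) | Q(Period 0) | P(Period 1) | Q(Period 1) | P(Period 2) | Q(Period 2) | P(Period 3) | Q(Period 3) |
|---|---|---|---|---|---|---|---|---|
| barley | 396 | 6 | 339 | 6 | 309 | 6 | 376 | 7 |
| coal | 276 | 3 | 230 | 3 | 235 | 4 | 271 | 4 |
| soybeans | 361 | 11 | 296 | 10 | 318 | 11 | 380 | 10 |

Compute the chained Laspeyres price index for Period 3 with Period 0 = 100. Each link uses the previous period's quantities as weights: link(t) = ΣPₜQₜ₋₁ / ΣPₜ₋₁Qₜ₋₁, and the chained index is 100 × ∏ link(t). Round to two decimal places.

100.58

Link Period 0→Period 1:
ΣP(Period 1)Q(Period 0) = 339×6 + 230×3 + 296×11 = 2034 + 690 + 3256 = 5980
ΣP(Period 0)Q(Period 0) = 396×6 + 276×3 + 361×11 = 2376 + 828 + 3971 = 7175
link = 5980/7175 = 0.833449
Link Period 1→Period 2:
ΣP(Period 2)Q(Period 1) = 309×6 + 235×3 + 318×10 = 1854 + 705 + 3180 = 5739
ΣP(Period 1)Q(Period 1) = 339×6 + 230×3 + 296×10 = 2034 + 690 + 2960 = 5684
link = 5739/5684 = 1.009676
Link Period 2→Period 3:
ΣP(Period 3)Q(Period 2) = 376×6 + 271×4 + 380×11 = 2256 + 1084 + 4180 = 7520
ΣP(Period 2)Q(Period 2) = 309×6 + 235×4 + 318×11 = 1854 + 940 + 3498 = 6292
link = 7520/6292 = 1.195168
Chained index = 100 × 0.833449 × 1.009676 × 1.195168 = 100.5751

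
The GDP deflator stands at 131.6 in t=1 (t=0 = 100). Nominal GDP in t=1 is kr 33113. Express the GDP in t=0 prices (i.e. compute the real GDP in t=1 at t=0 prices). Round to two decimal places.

25161.85

Real = Nominal ÷ (Index/100) = 33113 ÷ (131.6/100)
     = 33113 ÷ 1.316 = 25161.8541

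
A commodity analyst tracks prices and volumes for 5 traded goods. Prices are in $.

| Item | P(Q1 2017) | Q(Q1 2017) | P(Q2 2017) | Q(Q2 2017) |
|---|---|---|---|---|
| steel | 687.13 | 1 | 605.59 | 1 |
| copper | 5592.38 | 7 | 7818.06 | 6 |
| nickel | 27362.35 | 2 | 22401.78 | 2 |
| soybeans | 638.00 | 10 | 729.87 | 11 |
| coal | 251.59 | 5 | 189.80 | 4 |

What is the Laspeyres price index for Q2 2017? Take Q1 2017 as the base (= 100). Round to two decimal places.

106.05

Laspeyres price index uses base-period quantities as weights.
ΣP(Q2 2017)·Q(Q1 2017) = 605.59×1 + 7818.06×7 + 22401.78×2 + 729.87×10 + 189.80×5 = 605.59 + 54726.42 + 44803.56 + 7298.7 + 949 = 108383.27
ΣP(Q1 2017)·Q(Q1 2017) = 687.13×1 + 5592.38×7 + 27362.35×2 + 638.00×10 + 251.59×5 = 687.13 + 39146.66 + 54724.7 + 6380 + 1257.95 = 102196.44
Index = 108383.27 / 102196.44 × 100 = 106.0539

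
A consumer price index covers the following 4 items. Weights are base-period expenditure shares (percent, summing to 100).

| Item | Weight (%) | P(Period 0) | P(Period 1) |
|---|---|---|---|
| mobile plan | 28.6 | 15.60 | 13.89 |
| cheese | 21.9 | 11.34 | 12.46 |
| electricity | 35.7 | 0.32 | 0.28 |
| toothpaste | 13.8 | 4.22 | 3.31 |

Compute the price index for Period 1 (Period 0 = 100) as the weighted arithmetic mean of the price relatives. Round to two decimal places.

91.59

mobile plan: 28.6 × (13.89/15.60) = 28.6 × 0.890385 = 25.4650
cheese: 21.9 × (12.46/11.34) = 21.9 × 1.098765 = 24.0630
electricity: 35.7 × (0.28/0.32) = 35.7 × 0.875000 = 31.2375
toothpaste: 13.8 × (3.31/4.22) = 13.8 × 0.784360 = 10.8242
Index = Σ wᵢ·(p₁ᵢ/p₀ᵢ) = 25.4650 + 24.0630 + 31.2375 + 10.8242 = 91.5896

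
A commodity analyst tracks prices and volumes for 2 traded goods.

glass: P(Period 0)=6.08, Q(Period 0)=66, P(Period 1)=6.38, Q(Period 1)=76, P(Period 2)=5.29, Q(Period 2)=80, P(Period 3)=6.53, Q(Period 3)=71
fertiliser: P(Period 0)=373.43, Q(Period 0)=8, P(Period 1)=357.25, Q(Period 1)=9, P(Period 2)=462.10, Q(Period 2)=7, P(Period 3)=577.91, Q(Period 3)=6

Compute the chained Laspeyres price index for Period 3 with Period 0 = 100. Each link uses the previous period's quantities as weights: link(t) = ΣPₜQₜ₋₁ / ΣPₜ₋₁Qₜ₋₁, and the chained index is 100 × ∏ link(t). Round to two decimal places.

Link Period 0→Period 1:
ΣP(Period 1)Q(Period 0) = 6.38×66 + 357.25×8 = 421.08 + 2858 = 3279.08
ΣP(Period 0)Q(Period 0) = 6.08×66 + 373.43×8 = 401.28 + 2987.44 = 3388.72
link = 3279.08/3388.72 = 0.967646
Link Period 1→Period 2:
ΣP(Period 2)Q(Period 1) = 5.29×76 + 462.10×9 = 402.04 + 4158.9 = 4560.94
ΣP(Period 1)Q(Period 1) = 6.38×76 + 357.25×9 = 484.88 + 3215.25 = 3700.13
link = 4560.94/3700.13 = 1.232643
Link Period 2→Period 3:
ΣP(Period 3)Q(Period 2) = 6.53×80 + 577.91×7 = 522.4 + 4045.37 = 4567.77
ΣP(Period 2)Q(Period 2) = 5.29×80 + 462.10×7 = 423.2 + 3234.7 = 3657.9
link = 4567.77/3657.9 = 1.248741
Chained index = 100 × 0.967646 × 1.232643 × 1.248741 = 148.9451

148.95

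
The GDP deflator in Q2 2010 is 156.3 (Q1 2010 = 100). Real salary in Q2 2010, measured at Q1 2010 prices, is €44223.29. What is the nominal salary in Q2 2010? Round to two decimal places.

69121.00

Nominal = Real × (Index/100) = 44223.29 × (156.3/100)
        = 44223.29 × 1.563 = 69121.0023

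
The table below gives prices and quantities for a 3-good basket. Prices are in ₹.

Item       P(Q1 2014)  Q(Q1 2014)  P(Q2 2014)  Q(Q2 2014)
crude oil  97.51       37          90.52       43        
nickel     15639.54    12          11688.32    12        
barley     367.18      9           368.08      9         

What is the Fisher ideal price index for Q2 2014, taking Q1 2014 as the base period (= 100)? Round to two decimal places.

Laspeyres component (base-period weights):
ΣP(Q2 2014)Q(Q1 2014) = 90.52×37 + 11688.32×12 + 368.08×9 = 3349.24 + 140259.84 + 3312.72 = 146921.8
ΣP(Q1 2014)Q(Q1 2014) = 97.51×37 + 15639.54×12 + 367.18×9 = 3607.87 + 187674.48 + 3304.62 = 194586.97
L = 146921.8 / 194586.97 × 100 = 75.5044
Paasche component (current-period weights):
ΣP(Q2 2014)Q(Q2 2014) = 90.52×43 + 11688.32×12 + 368.08×9 = 3892.36 + 140259.84 + 3312.72 = 147464.92
ΣP(Q1 2014)Q(Q2 2014) = 97.51×43 + 15639.54×12 + 367.18×9 = 4192.93 + 187674.48 + 3304.62 = 195172.03
P = 147464.92 / 195172.03 × 100 = 75.5564
Fisher = √(L × P) = √(75.5044 × 75.5564) = 75.5304

75.53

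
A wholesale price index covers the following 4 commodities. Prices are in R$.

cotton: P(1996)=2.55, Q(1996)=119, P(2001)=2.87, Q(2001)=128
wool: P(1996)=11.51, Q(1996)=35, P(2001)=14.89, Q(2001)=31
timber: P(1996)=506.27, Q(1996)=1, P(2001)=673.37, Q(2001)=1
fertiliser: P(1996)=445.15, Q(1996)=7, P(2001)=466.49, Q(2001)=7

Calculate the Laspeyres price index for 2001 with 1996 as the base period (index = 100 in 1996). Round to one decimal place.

Laspeyres price index uses base-period quantities as weights.
ΣP(2001)·Q(1996) = 2.87×119 + 14.89×35 + 673.37×1 + 466.49×7 = 341.53 + 521.15 + 673.37 + 3265.43 = 4801.48
ΣP(1996)·Q(1996) = 2.55×119 + 11.51×35 + 506.27×1 + 445.15×7 = 303.45 + 402.85 + 506.27 + 3116.05 = 4328.62
Index = 4801.48 / 4328.62 × 100 = 110.9240

110.9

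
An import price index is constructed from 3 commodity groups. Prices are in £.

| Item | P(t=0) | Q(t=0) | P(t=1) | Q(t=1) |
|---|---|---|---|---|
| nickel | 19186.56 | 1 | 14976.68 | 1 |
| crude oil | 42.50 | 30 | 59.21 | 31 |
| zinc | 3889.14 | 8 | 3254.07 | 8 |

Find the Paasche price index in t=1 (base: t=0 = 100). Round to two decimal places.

Paasche price index uses current-period quantities as weights.
ΣP(t=1)·Q(t=1) = 14976.68×1 + 59.21×31 + 3254.07×8 = 14976.68 + 1835.51 + 26032.56 = 42844.75
ΣP(t=0)·Q(t=1) = 19186.56×1 + 42.50×31 + 3889.14×8 = 19186.56 + 1317.5 + 31113.12 = 51617.18
Index = 42844.75 / 51617.18 × 100 = 83.0048

83.00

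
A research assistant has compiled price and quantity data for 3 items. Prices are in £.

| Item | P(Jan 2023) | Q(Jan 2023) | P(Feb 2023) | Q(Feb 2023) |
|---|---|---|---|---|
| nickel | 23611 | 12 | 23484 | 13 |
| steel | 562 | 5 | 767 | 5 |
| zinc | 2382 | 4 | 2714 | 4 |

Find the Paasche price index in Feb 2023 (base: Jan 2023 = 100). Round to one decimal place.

Paasche price index uses current-period quantities as weights.
ΣP(Feb 2023)·Q(Feb 2023) = 23484×13 + 767×5 + 2714×4 = 305292 + 3835 + 10856 = 319983
ΣP(Jan 2023)·Q(Feb 2023) = 23611×13 + 562×5 + 2382×4 = 306943 + 2810 + 9528 = 319281
Index = 319983 / 319281 × 100 = 100.2199

100.2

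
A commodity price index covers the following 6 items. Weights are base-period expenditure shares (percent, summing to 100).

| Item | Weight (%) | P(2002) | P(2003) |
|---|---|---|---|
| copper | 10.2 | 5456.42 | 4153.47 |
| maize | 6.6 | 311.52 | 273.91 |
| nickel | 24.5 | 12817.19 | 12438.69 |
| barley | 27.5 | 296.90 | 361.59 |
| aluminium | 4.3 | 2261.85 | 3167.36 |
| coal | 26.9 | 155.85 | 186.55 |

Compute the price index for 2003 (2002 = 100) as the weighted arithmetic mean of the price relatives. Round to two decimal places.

109.06

copper: 10.2 × (4153.47/5456.42) = 10.2 × 0.761208 = 7.7643
maize: 6.6 × (273.91/311.52) = 6.6 × 0.879269 = 5.8032
nickel: 24.5 × (12438.69/12817.19) = 24.5 × 0.970469 = 23.7765
barley: 27.5 × (361.59/296.90) = 27.5 × 1.217885 = 33.4918
aluminium: 4.3 × (3167.36/2261.85) = 4.3 × 1.400340 = 6.0215
coal: 26.9 × (186.55/155.85) = 26.9 × 1.196984 = 32.1989
Index = Σ wᵢ·(p₁ᵢ/p₀ᵢ) = 7.7643 + 5.8032 + 23.7765 + 33.4918 + 6.0215 + 32.1989 = 109.0562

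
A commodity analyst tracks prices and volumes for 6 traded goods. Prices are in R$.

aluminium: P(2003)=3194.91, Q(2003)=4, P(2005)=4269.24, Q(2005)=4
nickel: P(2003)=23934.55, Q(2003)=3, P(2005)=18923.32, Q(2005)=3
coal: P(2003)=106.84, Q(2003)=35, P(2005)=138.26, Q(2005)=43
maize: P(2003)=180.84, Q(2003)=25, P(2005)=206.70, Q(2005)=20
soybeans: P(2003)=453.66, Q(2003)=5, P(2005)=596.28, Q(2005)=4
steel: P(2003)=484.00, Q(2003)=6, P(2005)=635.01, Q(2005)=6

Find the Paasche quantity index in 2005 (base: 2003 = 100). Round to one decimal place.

99.4

Paasche quantity index uses current-period prices as weights.
ΣP(2005)·Q(2005) = 4269.24×4 + 18923.32×3 + 138.26×43 + 206.70×20 + 596.28×4 + 635.01×6 = 17076.96 + 56769.96 + 5945.18 + 4134 + 2385.12 + 3810.06 = 90121.28
ΣP(2005)·Q(2003) = 4269.24×4 + 18923.32×3 + 138.26×35 + 206.70×25 + 596.28×5 + 635.01×6 = 17076.96 + 56769.96 + 4839.1 + 5167.5 + 2981.4 + 3810.06 = 90644.98
Index = 90121.28 / 90644.98 × 100 = 99.4223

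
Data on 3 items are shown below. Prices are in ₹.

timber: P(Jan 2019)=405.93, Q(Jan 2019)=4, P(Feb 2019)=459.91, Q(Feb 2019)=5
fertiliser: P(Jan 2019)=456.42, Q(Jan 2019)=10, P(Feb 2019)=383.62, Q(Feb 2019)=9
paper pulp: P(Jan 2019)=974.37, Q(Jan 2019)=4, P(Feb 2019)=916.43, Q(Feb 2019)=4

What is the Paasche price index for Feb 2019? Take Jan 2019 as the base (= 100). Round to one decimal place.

Paasche price index uses current-period quantities as weights.
ΣP(Feb 2019)·Q(Feb 2019) = 459.91×5 + 383.62×9 + 916.43×4 = 2299.55 + 3452.58 + 3665.72 = 9417.85
ΣP(Jan 2019)·Q(Feb 2019) = 405.93×5 + 456.42×9 + 974.37×4 = 2029.65 + 4107.78 + 3897.48 = 10034.91
Index = 9417.85 / 10034.91 × 100 = 93.8509

93.9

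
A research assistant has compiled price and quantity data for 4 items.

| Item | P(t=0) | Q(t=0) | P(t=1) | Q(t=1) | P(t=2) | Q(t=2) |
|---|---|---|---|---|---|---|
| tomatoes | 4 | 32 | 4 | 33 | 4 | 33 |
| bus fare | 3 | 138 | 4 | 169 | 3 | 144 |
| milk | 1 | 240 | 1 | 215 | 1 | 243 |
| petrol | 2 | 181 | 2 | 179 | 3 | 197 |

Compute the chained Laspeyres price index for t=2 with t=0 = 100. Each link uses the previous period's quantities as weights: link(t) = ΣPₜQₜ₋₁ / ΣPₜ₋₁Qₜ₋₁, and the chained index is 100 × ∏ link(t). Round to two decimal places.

112.87

Link t=0→t=1:
ΣP(t=1)Q(t=0) = 4×32 + 4×138 + 1×240 + 2×181 = 128 + 552 + 240 + 362 = 1282
ΣP(t=0)Q(t=0) = 4×32 + 3×138 + 1×240 + 2×181 = 128 + 414 + 240 + 362 = 1144
link = 1282/1144 = 1.120629
Link t=1→t=2:
ΣP(t=2)Q(t=1) = 4×33 + 3×169 + 1×215 + 3×179 = 132 + 507 + 215 + 537 = 1391
ΣP(t=1)Q(t=1) = 4×33 + 4×169 + 1×215 + 2×179 = 132 + 676 + 215 + 358 = 1381
link = 1391/1381 = 1.007241
Chained index = 100 × 1.120629 × 1.007241 = 112.8744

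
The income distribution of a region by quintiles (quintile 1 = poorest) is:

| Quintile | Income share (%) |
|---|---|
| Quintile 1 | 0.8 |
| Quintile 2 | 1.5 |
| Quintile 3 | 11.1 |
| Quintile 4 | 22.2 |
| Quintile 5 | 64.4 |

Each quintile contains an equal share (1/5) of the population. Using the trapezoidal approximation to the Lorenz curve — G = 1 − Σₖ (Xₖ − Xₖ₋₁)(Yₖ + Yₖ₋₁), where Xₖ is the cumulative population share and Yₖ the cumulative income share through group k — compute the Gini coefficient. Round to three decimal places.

0.592

Cumulative income shares Yₖ: 0.0080, 0.0230, 0.1340, 0.3560, 1.0000
Σ (Xₖ−Xₖ₋₁)(Yₖ+Yₖ₋₁) = (1/5)(0.0080+0.0000) + (1/5)(0.0230+0.0080) + (1/5)(0.1340+0.0230) + (1/5)(0.3560+0.1340) + (1/5)(1.0000+0.3560)
  = 0.0016 + 0.0062 + 0.0314 + 0.0980 + 0.2712 = 0.4084
G = 1 − 0.4084 = 0.5916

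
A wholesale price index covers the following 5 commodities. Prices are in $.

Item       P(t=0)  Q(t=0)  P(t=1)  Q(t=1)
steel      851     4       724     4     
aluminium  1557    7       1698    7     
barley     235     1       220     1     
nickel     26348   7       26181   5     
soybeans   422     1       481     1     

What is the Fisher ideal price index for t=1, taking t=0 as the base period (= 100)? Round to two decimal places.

99.73

Laspeyres component (base-period weights):
ΣP(t=1)Q(t=0) = 724×4 + 1698×7 + 220×1 + 26181×7 + 481×1 = 2896 + 11886 + 220 + 183267 + 481 = 198750
ΣP(t=0)Q(t=0) = 851×4 + 1557×7 + 235×1 + 26348×7 + 422×1 = 3404 + 10899 + 235 + 184436 + 422 = 199396
L = 198750 / 199396 × 100 = 99.6760
Paasche component (current-period weights):
ΣP(t=1)Q(t=1) = 724×4 + 1698×7 + 220×1 + 26181×5 + 481×1 = 2896 + 11886 + 220 + 130905 + 481 = 146388
ΣP(t=0)Q(t=1) = 851×4 + 1557×7 + 235×1 + 26348×5 + 422×1 = 3404 + 10899 + 235 + 131740 + 422 = 146700
P = 146388 / 146700 × 100 = 99.7873
Fisher = √(L × P) = √(99.6760 × 99.7873) = 99.7317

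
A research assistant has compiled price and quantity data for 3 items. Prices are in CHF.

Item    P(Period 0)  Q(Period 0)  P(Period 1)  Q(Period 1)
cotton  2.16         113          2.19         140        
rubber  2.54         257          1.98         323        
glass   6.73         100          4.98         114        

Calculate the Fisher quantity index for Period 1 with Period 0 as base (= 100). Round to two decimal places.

120.54

Laspeyres component (base-period weights):
ΣP(Period 0)Q(Period 1) = 2.16×140 + 2.54×323 + 6.73×114 = 302.4 + 820.42 + 767.22 = 1890.04
ΣP(Period 0)Q(Period 0) = 2.16×113 + 2.54×257 + 6.73×100 = 244.08 + 652.78 + 673 = 1569.86
L = 1890.04 / 1569.86 × 100 = 120.3954
Paasche component (current-period weights):
ΣP(Period 1)Q(Period 1) = 2.19×140 + 1.98×323 + 4.98×114 = 306.6 + 639.54 + 567.72 = 1513.86
ΣP(Period 1)Q(Period 0) = 2.19×113 + 1.98×257 + 4.98×100 = 247.47 + 508.86 + 498 = 1254.33
P = 1513.86 / 1254.33 × 100 = 120.6907
Fisher = √(L × P) = √(120.3954 × 120.6907) = 120.5430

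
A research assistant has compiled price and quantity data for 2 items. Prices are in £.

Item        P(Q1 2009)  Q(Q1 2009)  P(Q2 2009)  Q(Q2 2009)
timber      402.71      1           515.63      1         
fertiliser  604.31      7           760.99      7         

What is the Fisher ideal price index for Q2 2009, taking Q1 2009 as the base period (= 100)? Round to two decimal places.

Laspeyres component (base-period weights):
ΣP(Q2 2009)Q(Q1 2009) = 515.63×1 + 760.99×7 = 515.63 + 5326.93 = 5842.56
ΣP(Q1 2009)Q(Q1 2009) = 402.71×1 + 604.31×7 = 402.71 + 4230.17 = 4632.88
L = 5842.56 / 4632.88 × 100 = 126.1108
Paasche component (current-period weights):
ΣP(Q2 2009)Q(Q2 2009) = 515.63×1 + 760.99×7 = 515.63 + 5326.93 = 5842.56
ΣP(Q1 2009)Q(Q2 2009) = 402.71×1 + 604.31×7 = 402.71 + 4230.17 = 4632.88
P = 5842.56 / 4632.88 × 100 = 126.1108
Fisher = √(L × P) = √(126.1108 × 126.1108) = 126.1108

126.11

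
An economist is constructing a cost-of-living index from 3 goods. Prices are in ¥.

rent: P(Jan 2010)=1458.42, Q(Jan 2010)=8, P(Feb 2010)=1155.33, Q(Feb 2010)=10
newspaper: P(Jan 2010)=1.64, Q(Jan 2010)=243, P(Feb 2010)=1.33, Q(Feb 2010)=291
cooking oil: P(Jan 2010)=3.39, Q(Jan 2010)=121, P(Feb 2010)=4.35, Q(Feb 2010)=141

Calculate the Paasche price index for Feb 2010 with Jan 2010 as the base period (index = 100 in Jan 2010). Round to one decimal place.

Paasche price index uses current-period quantities as weights.
ΣP(Feb 2010)·Q(Feb 2010) = 1155.33×10 + 1.33×291 + 4.35×141 = 11553.3 + 387.03 + 613.35 = 12553.68
ΣP(Jan 2010)·Q(Feb 2010) = 1458.42×10 + 1.64×291 + 3.39×141 = 14584.2 + 477.24 + 477.99 = 15539.43
Index = 12553.68 / 15539.43 × 100 = 80.7860

80.8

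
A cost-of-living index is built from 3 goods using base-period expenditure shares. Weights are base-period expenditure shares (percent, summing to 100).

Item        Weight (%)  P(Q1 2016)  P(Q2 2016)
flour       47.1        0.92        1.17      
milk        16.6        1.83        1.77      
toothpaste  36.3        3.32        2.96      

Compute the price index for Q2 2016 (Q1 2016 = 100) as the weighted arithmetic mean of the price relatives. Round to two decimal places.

108.32

flour: 47.1 × (1.17/0.92) = 47.1 × 1.271739 = 59.8989
milk: 16.6 × (1.77/1.83) = 16.6 × 0.967213 = 16.0557
toothpaste: 36.3 × (2.96/3.32) = 36.3 × 0.891566 = 32.3639
Index = Σ wᵢ·(p₁ᵢ/p₀ᵢ) = 59.8989 + 16.0557 + 32.3639 = 108.3185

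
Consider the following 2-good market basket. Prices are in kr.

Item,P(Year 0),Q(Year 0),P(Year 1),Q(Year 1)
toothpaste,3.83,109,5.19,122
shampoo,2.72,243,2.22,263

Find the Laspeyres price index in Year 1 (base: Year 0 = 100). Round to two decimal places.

102.48

Laspeyres price index uses base-period quantities as weights.
ΣP(Year 1)·Q(Year 0) = 5.19×109 + 2.22×243 = 565.71 + 539.46 = 1105.17
ΣP(Year 0)·Q(Year 0) = 3.83×109 + 2.72×243 = 417.47 + 660.96 = 1078.43
Index = 1105.17 / 1078.43 × 100 = 102.4795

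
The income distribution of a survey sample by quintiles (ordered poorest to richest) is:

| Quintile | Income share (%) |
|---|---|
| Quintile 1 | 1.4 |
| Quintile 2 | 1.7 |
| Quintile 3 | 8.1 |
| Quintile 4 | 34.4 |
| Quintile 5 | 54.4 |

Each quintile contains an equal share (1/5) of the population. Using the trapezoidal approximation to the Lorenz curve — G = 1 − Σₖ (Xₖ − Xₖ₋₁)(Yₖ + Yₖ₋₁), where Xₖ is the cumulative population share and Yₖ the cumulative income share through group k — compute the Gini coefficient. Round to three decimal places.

0.555

Cumulative income shares Yₖ: 0.0140, 0.0310, 0.1120, 0.4560, 1.0000
Σ (Xₖ−Xₖ₋₁)(Yₖ+Yₖ₋₁) = (1/5)(0.0140+0.0000) + (1/5)(0.0310+0.0140) + (1/5)(0.1120+0.0310) + (1/5)(0.4560+0.1120) + (1/5)(1.0000+0.4560)
  = 0.0028 + 0.0090 + 0.0286 + 0.1136 + 0.2912 = 0.4452
G = 1 − 0.4452 = 0.5548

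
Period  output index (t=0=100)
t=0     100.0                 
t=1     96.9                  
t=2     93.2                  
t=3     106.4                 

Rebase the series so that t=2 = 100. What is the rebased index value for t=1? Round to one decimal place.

Rebased(t=1) = 96.9 / 93.2 × 100 = 103.9700

104.0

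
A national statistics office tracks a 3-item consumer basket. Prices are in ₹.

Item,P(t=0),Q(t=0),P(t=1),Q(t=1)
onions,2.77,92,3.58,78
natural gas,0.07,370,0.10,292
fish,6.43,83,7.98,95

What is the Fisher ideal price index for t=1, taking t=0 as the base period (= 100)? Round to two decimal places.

Laspeyres component (base-period weights):
ΣP(t=1)Q(t=0) = 3.58×92 + 0.10×370 + 7.98×83 = 329.36 + 37 + 662.34 = 1028.7
ΣP(t=0)Q(t=0) = 2.77×92 + 0.07×370 + 6.43×83 = 254.84 + 25.9 + 533.69 = 814.43
L = 1028.7 / 814.43 × 100 = 126.3092
Paasche component (current-period weights):
ΣP(t=1)Q(t=1) = 3.58×78 + 0.10×292 + 7.98×95 = 279.24 + 29.2 + 758.1 = 1066.54
ΣP(t=0)Q(t=1) = 2.77×78 + 0.07×292 + 6.43×95 = 216.06 + 20.44 + 610.85 = 847.35
P = 1066.54 / 847.35 × 100 = 125.8677
Fisher = √(L × P) = √(126.3092 × 125.8677) = 126.0883

126.09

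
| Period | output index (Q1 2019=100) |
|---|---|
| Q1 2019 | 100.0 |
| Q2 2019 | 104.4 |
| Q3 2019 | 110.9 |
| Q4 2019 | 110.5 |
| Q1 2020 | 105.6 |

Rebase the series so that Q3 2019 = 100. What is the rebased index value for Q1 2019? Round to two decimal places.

Rebased(Q1 2019) = 100.0 / 110.9 × 100 = 90.1713

90.17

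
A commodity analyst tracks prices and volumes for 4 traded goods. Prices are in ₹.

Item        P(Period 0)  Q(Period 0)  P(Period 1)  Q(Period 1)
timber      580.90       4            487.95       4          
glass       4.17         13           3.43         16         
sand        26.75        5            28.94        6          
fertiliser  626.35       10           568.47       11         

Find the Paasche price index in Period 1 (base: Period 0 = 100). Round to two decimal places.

Paasche price index uses current-period quantities as weights.
ΣP(Period 1)·Q(Period 1) = 487.95×4 + 3.43×16 + 28.94×6 + 568.47×11 = 1951.8 + 54.88 + 173.64 + 6253.17 = 8433.49
ΣP(Period 0)·Q(Period 1) = 580.90×4 + 4.17×16 + 26.75×6 + 626.35×11 = 2323.6 + 66.72 + 160.5 + 6889.85 = 9440.67
Index = 8433.49 / 9440.67 × 100 = 89.3315

89.33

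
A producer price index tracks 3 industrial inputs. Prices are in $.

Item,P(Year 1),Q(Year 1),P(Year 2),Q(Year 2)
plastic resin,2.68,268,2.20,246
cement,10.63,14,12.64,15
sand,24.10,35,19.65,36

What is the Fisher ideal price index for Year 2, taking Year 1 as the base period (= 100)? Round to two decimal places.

Laspeyres component (base-period weights):
ΣP(Year 2)Q(Year 1) = 2.20×268 + 12.64×14 + 19.65×35 = 589.6 + 176.96 + 687.75 = 1454.31
ΣP(Year 1)Q(Year 1) = 2.68×268 + 10.63×14 + 24.10×35 = 718.24 + 148.82 + 843.5 = 1710.56
L = 1454.31 / 1710.56 × 100 = 85.0195
Paasche component (current-period weights):
ΣP(Year 2)Q(Year 2) = 2.20×246 + 12.64×15 + 19.65×36 = 541.2 + 189.6 + 707.4 = 1438.2
ΣP(Year 1)Q(Year 2) = 2.68×246 + 10.63×15 + 24.10×36 = 659.28 + 159.45 + 867.6 = 1686.33
P = 1438.2 / 1686.33 × 100 = 85.2858
Fisher = √(L × P) = √(85.0195 × 85.2858) = 85.1526

85.15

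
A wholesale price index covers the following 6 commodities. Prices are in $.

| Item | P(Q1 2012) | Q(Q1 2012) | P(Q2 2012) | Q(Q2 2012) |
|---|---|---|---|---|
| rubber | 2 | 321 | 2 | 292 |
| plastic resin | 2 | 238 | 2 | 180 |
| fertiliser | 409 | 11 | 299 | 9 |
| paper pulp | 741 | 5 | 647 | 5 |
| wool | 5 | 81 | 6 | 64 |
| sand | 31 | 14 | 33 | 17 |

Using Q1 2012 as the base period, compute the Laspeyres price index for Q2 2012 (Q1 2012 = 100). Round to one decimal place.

84.5

Laspeyres price index uses base-period quantities as weights.
ΣP(Q2 2012)·Q(Q1 2012) = 2×321 + 2×238 + 299×11 + 647×5 + 6×81 + 33×14 = 642 + 476 + 3289 + 3235 + 486 + 462 = 8590
ΣP(Q1 2012)·Q(Q1 2012) = 2×321 + 2×238 + 409×11 + 741×5 + 5×81 + 31×14 = 642 + 476 + 4499 + 3705 + 405 + 434 = 10161
Index = 8590 / 10161 × 100 = 84.5389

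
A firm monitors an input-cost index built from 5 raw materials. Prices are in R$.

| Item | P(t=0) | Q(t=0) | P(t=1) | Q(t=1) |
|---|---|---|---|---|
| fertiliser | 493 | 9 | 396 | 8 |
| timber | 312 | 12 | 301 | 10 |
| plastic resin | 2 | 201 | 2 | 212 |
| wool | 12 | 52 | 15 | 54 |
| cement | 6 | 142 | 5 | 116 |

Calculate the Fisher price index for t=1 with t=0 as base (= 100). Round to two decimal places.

90.32

Laspeyres component (base-period weights):
ΣP(t=1)Q(t=0) = 396×9 + 301×12 + 2×201 + 15×52 + 5×142 = 3564 + 3612 + 402 + 780 + 710 = 9068
ΣP(t=0)Q(t=0) = 493×9 + 312×12 + 2×201 + 12×52 + 6×142 = 4437 + 3744 + 402 + 624 + 852 = 10059
L = 9068 / 10059 × 100 = 90.1481
Paasche component (current-period weights):
ΣP(t=1)Q(t=1) = 396×8 + 301×10 + 2×212 + 15×54 + 5×116 = 3168 + 3010 + 424 + 810 + 580 = 7992
ΣP(t=0)Q(t=1) = 493×8 + 312×10 + 2×212 + 12×54 + 6×116 = 3944 + 3120 + 424 + 648 + 696 = 8832
P = 7992 / 8832 × 100 = 90.4891
Fisher = √(L × P) = √(90.1481 × 90.4891) = 90.3185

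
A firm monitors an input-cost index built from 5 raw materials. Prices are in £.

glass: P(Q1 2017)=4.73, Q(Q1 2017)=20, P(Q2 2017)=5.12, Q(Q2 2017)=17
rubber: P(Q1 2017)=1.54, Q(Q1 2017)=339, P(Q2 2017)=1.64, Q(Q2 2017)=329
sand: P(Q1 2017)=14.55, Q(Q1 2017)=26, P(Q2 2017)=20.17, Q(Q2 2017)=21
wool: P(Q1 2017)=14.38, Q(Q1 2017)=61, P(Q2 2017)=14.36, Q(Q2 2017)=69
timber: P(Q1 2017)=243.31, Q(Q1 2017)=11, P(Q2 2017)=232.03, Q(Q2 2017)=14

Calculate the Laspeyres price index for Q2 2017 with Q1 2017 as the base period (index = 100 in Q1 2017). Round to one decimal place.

Laspeyres price index uses base-period quantities as weights.
ΣP(Q2 2017)·Q(Q1 2017) = 5.12×20 + 1.64×339 + 20.17×26 + 14.36×61 + 232.03×11 = 102.4 + 555.96 + 524.42 + 875.96 + 2552.33 = 4611.07
ΣP(Q1 2017)·Q(Q1 2017) = 4.73×20 + 1.54×339 + 14.55×26 + 14.38×61 + 243.31×11 = 94.6 + 522.06 + 378.3 + 877.18 + 2676.41 = 4548.55
Index = 4611.07 / 4548.55 × 100 = 101.3745

101.4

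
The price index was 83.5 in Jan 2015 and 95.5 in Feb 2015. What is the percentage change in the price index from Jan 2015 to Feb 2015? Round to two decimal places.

Change = (95.5 − 83.5) / 83.5 × 100
       = 12.0 / 83.5 × 100 = 14.3713%

14.37%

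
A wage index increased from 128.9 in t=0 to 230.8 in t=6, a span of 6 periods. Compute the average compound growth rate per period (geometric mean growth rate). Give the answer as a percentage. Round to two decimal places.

Growth factor = (230.8/128.9)^(1/6) = (1.790535)^(1/6) = 1.101955
Growth rate = 1.101955 − 1 = 0.101955 = 10.1955%

10.20%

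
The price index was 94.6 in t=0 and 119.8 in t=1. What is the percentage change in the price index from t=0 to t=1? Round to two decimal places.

Change = (119.8 − 94.6) / 94.6 × 100
       = 25.2 / 94.6 × 100 = 26.6385%

26.64%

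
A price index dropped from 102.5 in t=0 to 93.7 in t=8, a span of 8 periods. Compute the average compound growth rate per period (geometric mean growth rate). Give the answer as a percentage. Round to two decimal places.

-1.12%

Growth factor = (93.7/102.5)^(1/8) = (0.914146)^(1/8) = 0.988842
Growth rate = 0.988842 − 1 = -0.011158 = -1.1158%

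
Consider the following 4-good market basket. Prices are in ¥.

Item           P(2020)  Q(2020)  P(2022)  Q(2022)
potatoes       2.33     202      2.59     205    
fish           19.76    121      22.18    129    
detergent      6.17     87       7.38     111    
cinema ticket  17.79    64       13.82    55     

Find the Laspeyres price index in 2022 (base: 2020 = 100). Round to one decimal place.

104.3

Laspeyres price index uses base-period quantities as weights.
ΣP(2022)·Q(2020) = 2.59×202 + 22.18×121 + 7.38×87 + 13.82×64 = 523.18 + 2683.78 + 642.06 + 884.48 = 4733.5
ΣP(2020)·Q(2020) = 2.33×202 + 19.76×121 + 6.17×87 + 17.79×64 = 470.66 + 2390.96 + 536.79 + 1138.56 = 4536.97
Index = 4733.5 / 4536.97 × 100 = 104.3317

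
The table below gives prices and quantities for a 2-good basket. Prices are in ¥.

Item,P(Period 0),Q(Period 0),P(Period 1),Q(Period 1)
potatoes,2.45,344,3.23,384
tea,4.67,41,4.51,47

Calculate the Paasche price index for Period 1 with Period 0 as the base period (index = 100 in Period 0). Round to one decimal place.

Paasche price index uses current-period quantities as weights.
ΣP(Period 1)·Q(Period 1) = 3.23×384 + 4.51×47 = 1240.32 + 211.97 = 1452.29
ΣP(Period 0)·Q(Period 1) = 2.45×384 + 4.67×47 = 940.8 + 219.49 = 1160.29
Index = 1452.29 / 1160.29 × 100 = 125.1661

125.2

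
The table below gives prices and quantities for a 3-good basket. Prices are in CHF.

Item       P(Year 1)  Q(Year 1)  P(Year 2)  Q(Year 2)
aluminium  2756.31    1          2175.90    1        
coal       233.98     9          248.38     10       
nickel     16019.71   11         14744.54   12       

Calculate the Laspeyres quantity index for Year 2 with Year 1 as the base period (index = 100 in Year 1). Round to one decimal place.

Laspeyres quantity index uses base-period prices as weights.
ΣP(Year 1)·Q(Year 2) = 2756.31×1 + 233.98×10 + 16019.71×12 = 2756.31 + 2339.8 + 192236.52 = 197332.63
ΣP(Year 1)·Q(Year 1) = 2756.31×1 + 233.98×9 + 16019.71×11 = 2756.31 + 2105.82 + 176216.81 = 181078.94
Index = 197332.63 / 181078.94 × 100 = 108.9760

109.0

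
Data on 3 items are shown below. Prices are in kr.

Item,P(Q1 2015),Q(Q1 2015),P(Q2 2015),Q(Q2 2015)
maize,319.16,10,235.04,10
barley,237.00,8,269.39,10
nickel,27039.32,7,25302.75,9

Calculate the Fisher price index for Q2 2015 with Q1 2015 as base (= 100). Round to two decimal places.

Laspeyres component (base-period weights):
ΣP(Q2 2015)Q(Q1 2015) = 235.04×10 + 269.39×8 + 25302.75×7 = 2350.4 + 2155.12 + 177119.25 = 181624.77
ΣP(Q1 2015)Q(Q1 2015) = 319.16×10 + 237.00×8 + 27039.32×7 = 3191.6 + 1896 + 189275.24 = 194362.84
L = 181624.77 / 194362.84 × 100 = 93.4462
Paasche component (current-period weights):
ΣP(Q2 2015)Q(Q2 2015) = 235.04×10 + 269.39×10 + 25302.75×9 = 2350.4 + 2693.9 + 227724.75 = 232769.05
ΣP(Q1 2015)Q(Q2 2015) = 319.16×10 + 237.00×10 + 27039.32×9 = 3191.6 + 2370 + 243353.88 = 248915.48
P = 232769.05 / 248915.48 × 100 = 93.5133
Fisher = √(L × P) = √(93.4462 × 93.5133) = 93.4798

93.48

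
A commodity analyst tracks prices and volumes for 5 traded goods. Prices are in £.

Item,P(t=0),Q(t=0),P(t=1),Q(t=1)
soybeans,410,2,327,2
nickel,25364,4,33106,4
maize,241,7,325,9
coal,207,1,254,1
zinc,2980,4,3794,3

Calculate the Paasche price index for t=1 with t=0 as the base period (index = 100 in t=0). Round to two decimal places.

129.97

Paasche price index uses current-period quantities as weights.
ΣP(t=1)·Q(t=1) = 327×2 + 33106×4 + 325×9 + 254×1 + 3794×3 = 654 + 132424 + 2925 + 254 + 11382 = 147639
ΣP(t=0)·Q(t=1) = 410×2 + 25364×4 + 241×9 + 207×1 + 2980×3 = 820 + 101456 + 2169 + 207 + 8940 = 113592
Index = 147639 / 113592 × 100 = 129.9731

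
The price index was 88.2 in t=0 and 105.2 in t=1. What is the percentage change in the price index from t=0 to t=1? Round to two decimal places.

19.27%

Change = (105.2 − 88.2) / 88.2 × 100
       = 17.0 / 88.2 × 100 = 19.2744%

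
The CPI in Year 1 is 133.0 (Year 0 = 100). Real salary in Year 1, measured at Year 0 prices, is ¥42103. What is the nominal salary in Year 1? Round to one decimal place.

55997.0

Nominal = Real × (Index/100) = 42103 × (133.0/100)
        = 42103 × 1.330 = 55996.9900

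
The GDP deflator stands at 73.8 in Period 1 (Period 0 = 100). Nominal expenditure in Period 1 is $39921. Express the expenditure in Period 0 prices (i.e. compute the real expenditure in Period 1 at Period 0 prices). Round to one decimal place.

Real = Nominal ÷ (Index/100) = 39921 ÷ (73.8/100)
     = 39921 ÷ 0.738 = 54093.4959

54093.5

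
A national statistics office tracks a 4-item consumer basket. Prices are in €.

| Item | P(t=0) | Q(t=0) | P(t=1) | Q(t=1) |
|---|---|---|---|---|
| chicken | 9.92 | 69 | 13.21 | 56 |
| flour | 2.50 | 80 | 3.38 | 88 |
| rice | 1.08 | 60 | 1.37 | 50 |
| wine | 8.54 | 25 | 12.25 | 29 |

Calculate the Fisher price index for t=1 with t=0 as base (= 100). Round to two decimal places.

Laspeyres component (base-period weights):
ΣP(t=1)Q(t=0) = 13.21×69 + 3.38×80 + 1.37×60 + 12.25×25 = 911.49 + 270.4 + 82.2 + 306.25 = 1570.34
ΣP(t=0)Q(t=0) = 9.92×69 + 2.50×80 + 1.08×60 + 8.54×25 = 684.48 + 200 + 64.8 + 213.5 = 1162.78
L = 1570.34 / 1162.78 × 100 = 135.0505
Paasche component (current-period weights):
ΣP(t=1)Q(t=1) = 13.21×56 + 3.38×88 + 1.37×50 + 12.25×29 = 739.76 + 297.44 + 68.5 + 355.25 = 1460.95
ΣP(t=0)Q(t=1) = 9.92×56 + 2.50×88 + 1.08×50 + 8.54×29 = 555.52 + 220 + 54 + 247.66 = 1077.18
P = 1460.95 / 1077.18 × 100 = 135.6273
Fisher = √(L × P) = √(135.0505 × 135.6273) = 135.3386

135.34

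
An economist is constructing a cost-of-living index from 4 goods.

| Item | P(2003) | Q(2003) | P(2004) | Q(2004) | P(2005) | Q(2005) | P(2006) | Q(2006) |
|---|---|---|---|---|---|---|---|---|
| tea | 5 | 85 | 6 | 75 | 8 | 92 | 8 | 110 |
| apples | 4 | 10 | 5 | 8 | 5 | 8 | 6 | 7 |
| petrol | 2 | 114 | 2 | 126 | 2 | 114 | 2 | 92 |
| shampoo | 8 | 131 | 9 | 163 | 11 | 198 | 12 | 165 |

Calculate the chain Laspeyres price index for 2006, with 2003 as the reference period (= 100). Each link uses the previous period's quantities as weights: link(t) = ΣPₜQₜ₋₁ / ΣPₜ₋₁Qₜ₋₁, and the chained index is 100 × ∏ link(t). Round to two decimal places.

146.22

Link 2003→2004:
ΣP(2004)Q(2003) = 6×85 + 5×10 + 2×114 + 9×131 = 510 + 50 + 228 + 1179 = 1967
ΣP(2003)Q(2003) = 5×85 + 4×10 + 2×114 + 8×131 = 425 + 40 + 228 + 1048 = 1741
link = 1967/1741 = 1.129810
Link 2004→2005:
ΣP(2005)Q(2004) = 8×75 + 5×8 + 2×126 + 11×163 = 600 + 40 + 252 + 1793 = 2685
ΣP(2004)Q(2004) = 6×75 + 5×8 + 2×126 + 9×163 = 450 + 40 + 252 + 1467 = 2209
link = 2685/2209 = 1.215482
Link 2005→2006:
ΣP(2006)Q(2005) = 8×92 + 6×8 + 2×114 + 12×198 = 736 + 48 + 228 + 2376 = 3388
ΣP(2005)Q(2005) = 8×92 + 5×8 + 2×114 + 11×198 = 736 + 40 + 228 + 2178 = 3182
link = 3388/3182 = 1.064739
Chained index = 100 × 1.129810 × 1.215482 × 1.064739 = 146.2168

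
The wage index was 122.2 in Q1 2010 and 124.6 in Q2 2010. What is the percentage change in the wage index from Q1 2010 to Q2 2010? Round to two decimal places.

Change = (124.6 − 122.2) / 122.2 × 100
       = 2.4 / 122.2 × 100 = 1.9640%

1.96%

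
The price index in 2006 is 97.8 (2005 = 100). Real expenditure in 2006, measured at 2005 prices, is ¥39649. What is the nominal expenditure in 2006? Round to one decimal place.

38776.7

Nominal = Real × (Index/100) = 39649 × (97.8/100)
        = 39649 × 0.978 = 38776.7220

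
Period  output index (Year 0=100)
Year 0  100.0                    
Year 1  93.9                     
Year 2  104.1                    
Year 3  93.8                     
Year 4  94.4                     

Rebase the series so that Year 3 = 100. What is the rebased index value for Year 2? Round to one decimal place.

Rebased(Year 2) = 104.1 / 93.8 × 100 = 110.9808

111.0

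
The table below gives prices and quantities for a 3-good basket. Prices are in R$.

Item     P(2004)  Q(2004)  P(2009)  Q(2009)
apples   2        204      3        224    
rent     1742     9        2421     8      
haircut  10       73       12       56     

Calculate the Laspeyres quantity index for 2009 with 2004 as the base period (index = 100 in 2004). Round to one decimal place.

Laspeyres quantity index uses base-period prices as weights.
ΣP(2004)·Q(2009) = 2×224 + 1742×8 + 10×56 = 448 + 13936 + 560 = 14944
ΣP(2004)·Q(2004) = 2×204 + 1742×9 + 10×73 = 408 + 15678 + 730 = 16816
Index = 14944 / 16816 × 100 = 88.8677

88.9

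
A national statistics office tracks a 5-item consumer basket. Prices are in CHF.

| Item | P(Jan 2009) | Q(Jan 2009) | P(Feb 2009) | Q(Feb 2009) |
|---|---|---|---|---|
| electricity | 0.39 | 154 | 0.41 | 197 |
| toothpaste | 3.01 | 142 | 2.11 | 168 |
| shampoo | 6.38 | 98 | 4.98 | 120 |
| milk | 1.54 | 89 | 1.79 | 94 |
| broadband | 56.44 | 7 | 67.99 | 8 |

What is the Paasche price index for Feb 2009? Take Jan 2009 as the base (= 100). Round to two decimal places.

89.75

Paasche price index uses current-period quantities as weights.
ΣP(Feb 2009)·Q(Feb 2009) = 0.41×197 + 2.11×168 + 4.98×120 + 1.79×94 + 67.99×8 = 80.77 + 354.48 + 597.6 + 168.26 + 543.92 = 1745.03
ΣP(Jan 2009)·Q(Feb 2009) = 0.39×197 + 3.01×168 + 6.38×120 + 1.54×94 + 56.44×8 = 76.83 + 505.68 + 765.6 + 144.76 + 451.52 = 1944.39
Index = 1745.03 / 1944.39 × 100 = 89.7469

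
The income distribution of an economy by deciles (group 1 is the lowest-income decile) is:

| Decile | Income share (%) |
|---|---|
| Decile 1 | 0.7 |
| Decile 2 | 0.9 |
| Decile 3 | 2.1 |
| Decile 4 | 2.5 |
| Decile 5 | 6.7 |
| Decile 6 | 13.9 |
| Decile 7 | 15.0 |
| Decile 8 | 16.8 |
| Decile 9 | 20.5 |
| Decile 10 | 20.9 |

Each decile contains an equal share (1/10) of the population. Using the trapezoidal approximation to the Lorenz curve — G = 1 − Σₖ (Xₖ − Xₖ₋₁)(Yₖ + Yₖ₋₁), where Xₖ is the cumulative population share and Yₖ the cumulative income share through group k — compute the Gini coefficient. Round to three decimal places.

Cumulative income shares Yₖ: 0.0070, 0.0160, 0.0370, 0.0620, 0.1290, 0.2680, 0.4180, 0.5860, 0.7910, 1.0000
Σ (Xₖ−Xₖ₋₁)(Yₖ+Yₖ₋₁) = (1/10)(0.0070+0.0000) + (1/10)(0.0160+0.0070) + (1/10)(0.0370+0.0160) + (1/10)(0.0620+0.0370) + (1/10)(0.1290+0.0620) + (1/10)(0.2680+0.1290) + (1/10)(0.4180+0.2680) + (1/10)(0.5860+0.4180) + (1/10)(0.7910+0.5860) + (1/10)(1.0000+0.7910)
  = 0.0007 + 0.0023 + 0.0053 + 0.0099 + 0.0191 + 0.0397 + 0.0686 + 0.1004 + 0.1377 + 0.1791 = 0.5628
G = 1 − 0.5628 = 0.4372

0.437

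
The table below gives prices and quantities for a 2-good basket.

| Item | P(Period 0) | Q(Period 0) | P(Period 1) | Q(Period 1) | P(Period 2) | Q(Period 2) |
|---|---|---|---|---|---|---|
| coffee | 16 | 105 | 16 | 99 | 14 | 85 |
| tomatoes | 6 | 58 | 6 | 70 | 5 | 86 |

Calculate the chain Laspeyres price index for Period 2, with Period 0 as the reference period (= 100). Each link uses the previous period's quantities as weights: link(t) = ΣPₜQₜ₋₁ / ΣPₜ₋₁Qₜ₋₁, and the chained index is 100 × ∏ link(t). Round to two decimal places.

86.63

Link Period 0→Period 1:
ΣP(Period 1)Q(Period 0) = 16×105 + 6×58 = 1680 + 348 = 2028
ΣP(Period 0)Q(Period 0) = 16×105 + 6×58 = 1680 + 348 = 2028
link = 2028/2028 = 1.000000
Link Period 1→Period 2:
ΣP(Period 2)Q(Period 1) = 14×99 + 5×70 = 1386 + 350 = 1736
ΣP(Period 1)Q(Period 1) = 16×99 + 6×70 = 1584 + 420 = 2004
link = 1736/2004 = 0.866267
Chained index = 100 × 1.000000 × 0.866267 = 86.6267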